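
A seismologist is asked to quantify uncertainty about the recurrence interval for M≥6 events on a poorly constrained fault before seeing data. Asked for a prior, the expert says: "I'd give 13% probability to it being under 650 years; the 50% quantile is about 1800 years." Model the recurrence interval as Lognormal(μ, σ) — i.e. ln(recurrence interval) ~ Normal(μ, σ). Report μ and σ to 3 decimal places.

If T ~ Lognormal(μ,σ) then ln T ~ Normal(μ,σ), so the p-quantile of ln T is μ + z_p·σ.
ln(650) = 6.477 and ln(1800) = 7.496; z_{0.13} = -1.126, z_{0.5} = 0.
σ = (7.496 − 6.477)/(0 − (-1.126)) = 0.904.
μ = 6.477 − (-1.126)·0.904 = 7.496.

μ ≈ 7.496, σ ≈ 0.904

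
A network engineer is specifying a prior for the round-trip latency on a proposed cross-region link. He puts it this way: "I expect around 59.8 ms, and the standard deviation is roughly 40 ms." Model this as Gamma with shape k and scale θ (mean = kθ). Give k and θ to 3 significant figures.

k ≈ 2.24, θ ≈ 26.8

For Gamma(k, scale θ): mean = kθ, variance = kθ², so CV = 1/√k.
CV = SD/mean = 40/59.8 = 0.6689, hence k = 1/CV² = 2.24.
Then θ = mean/k = 59.8/2.24 = 26.8.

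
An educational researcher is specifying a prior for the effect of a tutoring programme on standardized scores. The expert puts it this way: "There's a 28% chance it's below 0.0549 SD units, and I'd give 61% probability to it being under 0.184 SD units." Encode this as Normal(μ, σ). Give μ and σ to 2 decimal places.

For Normal(μ,σ), the p-quantile is μ + z_p·σ. Here z_{0.28} = -0.5828, z_{0.61} = 0.2793.
So 0.0549 = μ − 0.5828σ and 0.184 = μ + 0.2793σ.
Subtracting: σ = (0.184 − 0.0549)/(0.2793 − (-0.5828)) = 0.15.
Then μ = 0.0549 − (-0.5828)·0.15 = 0.14.

μ = 0.14, σ = 0.15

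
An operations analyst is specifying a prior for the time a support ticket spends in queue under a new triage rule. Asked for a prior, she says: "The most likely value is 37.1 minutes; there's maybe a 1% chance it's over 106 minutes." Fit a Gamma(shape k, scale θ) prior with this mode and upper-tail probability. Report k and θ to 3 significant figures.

Gamma(k,θ) with k>1 has mode (k−1)θ, so θ = 37.1/(k−1).
Need P(X < 106) = 0.99 with θ tied to k this way. Start at k = 2, θ = 37.1: P(X<106) ≈ 0.778.
Too low — raise k to concentrate. Iterating converges to k ≈ 5.13.
Then θ = 37.1/(5.13−1) ≈ 8.98.

k ≈ 5.13, θ ≈ 8.98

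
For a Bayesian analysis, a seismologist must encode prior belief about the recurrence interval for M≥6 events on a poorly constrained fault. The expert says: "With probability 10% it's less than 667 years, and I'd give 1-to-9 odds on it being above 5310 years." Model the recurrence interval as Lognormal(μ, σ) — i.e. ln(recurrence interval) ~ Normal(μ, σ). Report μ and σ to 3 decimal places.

μ ≈ 7.540, σ ≈ 0.809

If T ~ Lognormal(μ,σ) then ln T ~ Normal(μ,σ), so the p-quantile of ln T is μ + z_p·σ.
ln(667) = 6.503 and ln(5310) = 8.577; z_{0.1} = -1.282, z_{0.9} = 1.282.
σ = (8.577 − 6.503)/(1.282 − (-1.282)) = 0.809.
μ = 6.503 − (-1.282)·0.809 = 7.540.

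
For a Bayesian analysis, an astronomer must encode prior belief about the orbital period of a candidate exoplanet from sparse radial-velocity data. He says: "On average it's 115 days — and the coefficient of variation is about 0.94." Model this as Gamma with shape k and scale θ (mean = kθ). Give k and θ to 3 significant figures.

For Gamma(k, scale θ): mean = kθ, variance = kθ², so CV = 1/√k.
CV = 0.94, hence k = 1/CV² = 1.13.
Then θ = mean/k = 115/1.13 = 102.

k ≈ 1.13, θ ≈ 102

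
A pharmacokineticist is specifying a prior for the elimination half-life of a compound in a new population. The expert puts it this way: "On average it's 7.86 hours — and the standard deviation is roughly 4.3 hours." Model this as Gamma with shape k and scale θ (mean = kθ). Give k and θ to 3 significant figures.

For Gamma(k, scale θ): mean = kθ, variance = kθ², so CV = 1/√k.
CV = SD/mean = 4.3/7.86 = 0.5471, hence k = 1/CV² = 3.34.
Then θ = mean/k = 7.86/3.34 = 2.35.

k ≈ 3.34, θ ≈ 2.35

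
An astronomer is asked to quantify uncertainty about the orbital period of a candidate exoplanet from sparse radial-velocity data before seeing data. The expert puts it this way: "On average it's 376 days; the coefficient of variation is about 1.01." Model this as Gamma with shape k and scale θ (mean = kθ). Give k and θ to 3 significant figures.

For Gamma(k, scale θ): mean = kθ, variance = kθ², so CV = 1/√k.
CV = 1.01, hence k = 1/CV² = 0.98.
Then θ = mean/k = 376/0.98 = 384.

k ≈ 0.98, θ ≈ 384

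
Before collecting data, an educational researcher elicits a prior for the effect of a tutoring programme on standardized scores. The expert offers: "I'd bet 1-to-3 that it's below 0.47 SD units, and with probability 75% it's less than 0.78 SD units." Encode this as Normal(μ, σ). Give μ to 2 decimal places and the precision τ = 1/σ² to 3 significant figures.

μ = 0.62, τ = 18.9

The p-quantile of Normal(μ,σ) is μ + z_p·σ, with z_{0.25} = -0.6745 and z_{0.75} = 0.6745.
Eliminate σ: μ = (z₂·x₁ − z₁·x₂)/(z₂ − z₁) = (0.6745·0.47 − (-0.6745)·0.78)/1.349 = 0.62.
Then σ = (x₂ − x₁)/(z₂ − z₁) = (0.78 − 0.47)/1.349 = 0.23.
Precision τ = 1/σ² = 1/0.2298² = 18.9.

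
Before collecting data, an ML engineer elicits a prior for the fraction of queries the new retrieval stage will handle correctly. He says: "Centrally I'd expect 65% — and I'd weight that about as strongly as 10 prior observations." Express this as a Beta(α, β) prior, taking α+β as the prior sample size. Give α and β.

Under the effective-sample-size interpretation, Beta(α, β) has prior mean α/(α+β) and prior sample size α+β.
So α+β = 10 and α/(α+β) = 0.65, giving α = 0.65·10 = 6.5 and β = 10 − 6.5 = 3.5.

α = 6.5, β = 3.5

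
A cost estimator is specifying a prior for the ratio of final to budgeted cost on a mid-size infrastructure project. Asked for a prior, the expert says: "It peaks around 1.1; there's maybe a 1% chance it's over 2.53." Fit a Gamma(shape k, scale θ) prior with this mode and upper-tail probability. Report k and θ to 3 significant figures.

k ≈ 7.89, θ ≈ 0.16

Gamma(k,θ) with k>1 has mode (k−1)θ, so θ = 1.1/(k−1).
Need P(X < 2.53) = 0.99 with θ tied to k this way. Start at k = 2, θ = 1.1: P(X<2.53) ≈ 0.669.
Too low — raise k to concentrate. Iterating converges to k ≈ 7.89.
Then θ = 1.1/(7.89−1) ≈ 0.16.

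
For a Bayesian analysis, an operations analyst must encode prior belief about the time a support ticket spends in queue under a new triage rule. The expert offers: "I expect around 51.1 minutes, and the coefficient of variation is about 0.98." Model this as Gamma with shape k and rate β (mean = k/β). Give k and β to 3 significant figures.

For Gamma(k, rate β): mean = k/β, variance = k/β², so CV = 1/√k.
CV = 0.98, hence k = 1/CV² = 1.04.
Then β = k/mean = 1.04/51.1 = 0.0204.

k ≈ 1.04, β ≈ 0.0204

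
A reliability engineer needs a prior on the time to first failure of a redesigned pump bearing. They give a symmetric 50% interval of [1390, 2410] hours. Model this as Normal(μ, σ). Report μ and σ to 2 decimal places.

μ = 1900.00, σ = 756.13

A symmetric 50% interval runs μ ± z·σ with z = 0.6745.
Half-width = 510, so σ = 510/0.6745 = 756.13.
μ is the interval midpoint, 1900.00.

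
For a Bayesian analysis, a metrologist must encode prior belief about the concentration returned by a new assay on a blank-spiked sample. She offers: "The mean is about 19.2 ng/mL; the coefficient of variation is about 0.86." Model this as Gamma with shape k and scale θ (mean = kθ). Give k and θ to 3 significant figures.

For Gamma(k, scale θ): mean = kθ, variance = kθ², so CV = 1/√k.
CV = 0.86, hence k = 1/CV² = 1.35.
Then θ = mean/k = 19.2/1.35 = 14.2.

k ≈ 1.35, θ ≈ 14.2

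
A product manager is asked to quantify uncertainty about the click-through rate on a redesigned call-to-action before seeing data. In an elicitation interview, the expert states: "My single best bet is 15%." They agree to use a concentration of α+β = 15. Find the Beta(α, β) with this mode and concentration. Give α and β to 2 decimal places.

α = 2.95, β = 12.05

For α,β > 1 the Beta mode is (α−1)/(α+β−2). With α+β = 15, the mode is (α−1)/13.
Set (α−1)/13 = 0.15 → α = 1 + 0.15·13 = 2.95.
β = 15 − α = 12.05.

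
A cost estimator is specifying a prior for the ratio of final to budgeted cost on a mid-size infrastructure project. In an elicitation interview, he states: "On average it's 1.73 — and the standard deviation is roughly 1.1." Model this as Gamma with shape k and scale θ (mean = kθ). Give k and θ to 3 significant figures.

For Gamma(k, scale θ): mean = kθ, variance = kθ², so CV = 1/√k.
CV = SD/mean = 1.1/1.73 = 0.6358, hence k = 1/CV² = 2.47.
Then θ = mean/k = 1.73/2.47 = 0.699.

k ≈ 2.47, θ ≈ 0.699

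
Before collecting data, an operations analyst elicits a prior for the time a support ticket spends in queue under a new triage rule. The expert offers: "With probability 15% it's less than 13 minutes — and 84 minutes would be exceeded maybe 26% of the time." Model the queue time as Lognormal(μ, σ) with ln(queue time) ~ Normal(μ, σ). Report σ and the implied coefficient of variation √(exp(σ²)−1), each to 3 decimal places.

σ ≈ 1.111, CV ≈ 1.560

If T ~ Lognormal(μ,σ) then ln T ~ Normal(μ,σ), so the p-quantile of ln T is μ + z_p·σ.
ln(13) = 2.565 and ln(84) = 4.431; z_{0.15} = -1.036, z_{0.74} = 0.6433.
σ = (4.431 − 2.565)/(0.6433 − (-1.036)) = 1.111.
μ = 2.565 − (-1.036)·1.111 = 3.716.
CV = √(exp(σ²)−1) = √(exp(1.2338)−1) = 1.560.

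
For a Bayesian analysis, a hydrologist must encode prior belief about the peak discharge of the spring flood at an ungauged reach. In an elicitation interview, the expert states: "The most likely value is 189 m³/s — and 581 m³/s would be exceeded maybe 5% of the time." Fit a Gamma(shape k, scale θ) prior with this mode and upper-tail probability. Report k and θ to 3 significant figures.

k ≈ 3.09, θ ≈ 90.3

Gamma(k,θ) with k>1 has mode (k−1)θ, so θ = 189/(k−1).
Need P(X < 581) = 0.95 with θ tied to k this way. Start at k = 2, θ = 189: P(X<581) ≈ 0.812.
Too low — raise k to concentrate. Iterating converges to k ≈ 3.09.
Then θ = 189/(3.09−1) ≈ 90.3.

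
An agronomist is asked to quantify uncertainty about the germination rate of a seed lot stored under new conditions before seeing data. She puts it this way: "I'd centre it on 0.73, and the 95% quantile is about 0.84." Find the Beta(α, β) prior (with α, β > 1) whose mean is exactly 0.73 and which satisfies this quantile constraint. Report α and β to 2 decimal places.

α ≈ 27.61, β ≈ 10.21

With mean 0.73 fixed, write α = 0.73s, β = 0.27s where s = α+β.
Need P(θ < 0.84) = 0.95 under Beta(0.73s, 0.27s). Normal approximation: (q−m)/√(m(1−m)/s) ≈ z_{0.95} = 1.64, so s ≈ 0.73·0.27·(1.64)²/(0.84−0.73)² = 44.1.
At s = 44.1: P(θ<0.84) ≈ 0.963. Adjusting to match 0.95 gives s ≈ 37.82.
So α = 0.73·37.82 ≈ 27.61, β = 0.27·37.82 ≈ 10.21.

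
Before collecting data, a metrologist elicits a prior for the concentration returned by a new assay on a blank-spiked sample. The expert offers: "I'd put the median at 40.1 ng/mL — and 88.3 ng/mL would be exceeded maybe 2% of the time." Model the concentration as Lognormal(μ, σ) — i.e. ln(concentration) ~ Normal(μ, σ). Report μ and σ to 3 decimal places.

μ ≈ 3.691, σ ≈ 0.384

If T ~ Lognormal(μ,σ) then ln T ~ Normal(μ,σ), so the p-quantile of ln T is μ + z_p·σ.
ln(40.1) = 3.691 and ln(88.3) = 4.481; z_{0.5} = 0, z_{0.98} = 2.054.
σ = (4.481 − 3.691)/(2.054 − (0)) = 0.384.
μ = 3.691 − (0)·0.384 = 3.691.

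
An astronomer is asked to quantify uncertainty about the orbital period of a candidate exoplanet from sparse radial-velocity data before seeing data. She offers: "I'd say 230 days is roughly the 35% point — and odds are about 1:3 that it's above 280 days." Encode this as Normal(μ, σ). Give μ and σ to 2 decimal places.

For Normal(μ,σ), the p-quantile is μ + z_p·σ. Here z_{0.35} = -0.3853, z_{0.75} = 0.6745.
So 230 = μ − 0.3853σ and 280 = μ + 0.6745σ.
Subtracting: σ = (280 − 230)/(0.6745 − (-0.3853)) = 47.18.
Then μ = 230 − (-0.3853)·47.18 = 248.18.

μ = 248.18, σ = 47.18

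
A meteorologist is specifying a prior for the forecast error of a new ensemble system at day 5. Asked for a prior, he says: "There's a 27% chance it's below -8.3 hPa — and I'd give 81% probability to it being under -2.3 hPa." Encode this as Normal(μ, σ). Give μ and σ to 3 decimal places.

For Normal(μ,σ), the p-quantile is μ + z_p·σ. Here z_{0.27} = -0.6128, z_{0.81} = 0.8779.
So -8.3 = μ − 0.6128σ and -2.3 = μ + 0.8779σ.
Subtracting: σ = (-2.3 − -8.3)/(0.8779 − (-0.6128)) = 4.025.
Then μ = -8.3 − (-0.6128)·4.025 = -5.833.

μ = -5.833, σ = 4.025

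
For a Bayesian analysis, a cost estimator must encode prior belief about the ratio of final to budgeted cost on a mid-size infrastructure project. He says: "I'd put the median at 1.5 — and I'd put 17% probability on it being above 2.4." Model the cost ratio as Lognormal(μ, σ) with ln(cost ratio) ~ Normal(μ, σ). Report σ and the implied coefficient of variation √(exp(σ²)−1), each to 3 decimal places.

σ ≈ 0.493, CV ≈ 0.524

If T ~ Lognormal(μ,σ) then ln T ~ Normal(μ,σ), so the p-quantile of ln T is μ + z_p·σ.
ln(1.5) = 0.4055 and ln(2.4) = 0.8755; z_{0.5} = 0, z_{0.83} = 0.9542.
σ = (0.8755 − 0.4055)/(0.9542 − (0)) = 0.493.
μ = 0.4055 − (0)·0.493 = 0.405.
CV = √(exp(σ²)−1) = √(exp(0.2426)−1) = 0.524.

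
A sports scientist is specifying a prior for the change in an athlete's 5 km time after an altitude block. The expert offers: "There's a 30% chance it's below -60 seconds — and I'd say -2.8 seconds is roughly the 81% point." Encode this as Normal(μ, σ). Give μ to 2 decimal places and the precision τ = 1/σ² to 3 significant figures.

μ = -38.61, τ = 0.000601

The p-quantile of Normal(μ,σ) is μ + z_p·σ, with z_{0.3} = -0.5244 and z_{0.81} = 0.8779.
Eliminate σ: μ = (z₂·x₁ − z₁·x₂)/(z₂ − z₁) = (0.8779·-60 − (-0.5244)·-2.8)/1.402 = -38.61.
Then σ = (x₂ − x₁)/(z₂ − z₁) = (-2.8 − -60)/1.402 = 40.79.
Precision τ = 1/σ² = 1/40.79² = 0.000601.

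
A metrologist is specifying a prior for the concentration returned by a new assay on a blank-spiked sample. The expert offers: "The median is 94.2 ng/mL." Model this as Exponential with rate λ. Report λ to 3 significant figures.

λ ≈ 0.00736

Exponential median = ln 2 / λ, so λ = ln 2 / 94.2 = 0.00736.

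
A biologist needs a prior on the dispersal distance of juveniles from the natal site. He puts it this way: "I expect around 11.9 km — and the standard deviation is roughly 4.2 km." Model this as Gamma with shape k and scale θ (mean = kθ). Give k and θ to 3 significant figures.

For Gamma(k, scale θ): mean = kθ, variance = kθ², so CV = 1/√k.
CV = SD/mean = 4.2/11.9 = 0.3529, hence k = 1/CV² = 8.03.
Then θ = mean/k = 11.9/8.03 = 1.48.

k ≈ 8.03, θ ≈ 1.48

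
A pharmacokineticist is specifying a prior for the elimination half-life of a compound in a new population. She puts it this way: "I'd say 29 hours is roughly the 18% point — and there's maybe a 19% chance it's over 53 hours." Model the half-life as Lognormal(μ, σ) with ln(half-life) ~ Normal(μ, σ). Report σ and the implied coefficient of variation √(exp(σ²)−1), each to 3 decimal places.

If T ~ Lognormal(μ,σ) then ln T ~ Normal(μ,σ), so the p-quantile of ln T is μ + z_p·σ.
ln(29) = 3.367 and ln(53) = 3.97; z_{0.18} = -0.9154, z_{0.81} = 0.8779.
σ = (3.97 − 3.367)/(0.8779 − (-0.9154)) = 0.336.
μ = 3.367 − (-0.9154)·0.336 = 3.675.
CV = √(exp(σ²)−1) = √(exp(0.1131)−1) = 0.346.

σ ≈ 0.336, CV ≈ 0.346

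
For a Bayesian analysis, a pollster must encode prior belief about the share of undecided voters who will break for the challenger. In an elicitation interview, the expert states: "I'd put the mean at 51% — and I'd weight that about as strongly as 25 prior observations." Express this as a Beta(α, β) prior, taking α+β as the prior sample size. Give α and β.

α = 12.75, β = 12.25

Under the effective-sample-size interpretation, Beta(α, β) has prior mean α/(α+β) and prior sample size α+β.
So α+β = 25 and α/(α+β) = 0.51, giving α = 0.51·25 = 12.75 and β = 25 − 12.75 = 12.25.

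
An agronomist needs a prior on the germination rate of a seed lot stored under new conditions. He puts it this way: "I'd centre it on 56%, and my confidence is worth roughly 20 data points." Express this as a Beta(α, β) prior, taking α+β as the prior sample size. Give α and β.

Under the effective-sample-size interpretation, Beta(α, β) has prior mean α/(α+β) and prior sample size α+β.
So α+β = 20 and α/(α+β) = 0.56, giving α = 0.56·20 = 11.2 and β = 20 − 11.2 = 8.8.

α = 11.2, β = 8.8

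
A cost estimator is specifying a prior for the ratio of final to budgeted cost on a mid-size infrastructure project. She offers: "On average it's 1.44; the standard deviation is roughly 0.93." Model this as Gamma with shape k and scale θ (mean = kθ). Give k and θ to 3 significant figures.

k ≈ 2.4, θ ≈ 0.601

For Gamma(k, scale θ): mean = kθ, variance = kθ², so CV = 1/√k.
CV = SD/mean = 0.93/1.44 = 0.6458, hence k = 1/CV² = 2.4.
Then θ = mean/k = 1.44/2.4 = 0.601.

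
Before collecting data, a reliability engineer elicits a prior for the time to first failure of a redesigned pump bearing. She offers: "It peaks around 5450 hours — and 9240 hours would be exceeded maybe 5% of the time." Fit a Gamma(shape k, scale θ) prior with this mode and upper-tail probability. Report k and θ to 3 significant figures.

Gamma(k,θ) with k>1 has mode (k−1)θ, so θ = 5450/(k−1).
Need P(X < 9240) = 0.95 with θ tied to k this way. Start at k = 2, θ = 5450: P(X<9240) ≈ 0.505.
Too low — raise k to concentrate. Iterating converges to k ≈ 11.
Then θ = 5450/(11−1) ≈ 544.

k ≈ 11, θ ≈ 544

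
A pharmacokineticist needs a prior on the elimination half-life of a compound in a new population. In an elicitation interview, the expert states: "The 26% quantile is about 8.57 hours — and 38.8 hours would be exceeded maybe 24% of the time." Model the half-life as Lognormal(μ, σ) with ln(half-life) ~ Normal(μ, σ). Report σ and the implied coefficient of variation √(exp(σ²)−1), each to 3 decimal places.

If T ~ Lognormal(μ,σ) then ln T ~ Normal(μ,σ), so the p-quantile of ln T is μ + z_p·σ.
ln(8.57) = 2.148 and ln(38.8) = 3.658; z_{0.26} = -0.6433, z_{0.76} = 0.7063.
σ = (3.658 − 2.148)/(0.7063 − (-0.6433)) = 1.119.
μ = 2.148 − (-0.6433)·1.119 = 2.868.
CV = √(exp(σ²)−1) = √(exp(1.2520)−1) = 1.580.

σ ≈ 1.119, CV ≈ 1.580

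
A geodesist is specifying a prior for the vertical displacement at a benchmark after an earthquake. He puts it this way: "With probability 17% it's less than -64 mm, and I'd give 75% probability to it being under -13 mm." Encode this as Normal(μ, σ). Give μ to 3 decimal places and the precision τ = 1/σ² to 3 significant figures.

For Normal(μ,σ), the p-quantile is μ + z_p·σ. Here z_{0.17} = -0.9542, z_{0.75} = 0.6745.
So -64 = μ − 0.9542σ and -13 = μ + 0.6745σ.
Subtracting: σ = (-13 − -64)/(0.6745 − (-0.9542)) = 31.314.
Then μ = -64 − (-0.9542)·31.314 = -34.121.
Precision τ = 1/σ² = 1/31.31² = 0.00102.

μ = -34.121, τ = 0.00102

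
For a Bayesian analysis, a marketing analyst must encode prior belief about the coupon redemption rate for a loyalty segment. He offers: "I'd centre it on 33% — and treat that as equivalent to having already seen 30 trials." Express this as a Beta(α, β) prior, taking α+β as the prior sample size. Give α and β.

Under the effective-sample-size interpretation, Beta(α, β) has prior mean α/(α+β) and prior sample size α+β.
So α+β = 30 and α/(α+β) = 0.33, giving α = 0.33·30 = 9.9 and β = 30 − 9.9 = 20.1.

α = 9.9, β = 20.1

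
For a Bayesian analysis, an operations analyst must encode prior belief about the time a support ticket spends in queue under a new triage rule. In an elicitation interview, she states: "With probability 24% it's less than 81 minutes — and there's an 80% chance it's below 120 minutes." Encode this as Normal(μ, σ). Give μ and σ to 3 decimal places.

μ = 98.795, σ = 25.195

The p-quantile of Normal(μ,σ) is μ + z_p·σ, with z_{0.24} = -0.7063 and z_{0.8} = 0.8416.
Eliminate σ: μ = (z₂·x₁ − z₁·x₂)/(z₂ − z₁) = (0.8416·81 − (-0.7063)·120)/1.548 = 98.795.
Then σ = (x₂ − x₁)/(z₂ − z₁) = (120 − 81)/1.548 = 25.195.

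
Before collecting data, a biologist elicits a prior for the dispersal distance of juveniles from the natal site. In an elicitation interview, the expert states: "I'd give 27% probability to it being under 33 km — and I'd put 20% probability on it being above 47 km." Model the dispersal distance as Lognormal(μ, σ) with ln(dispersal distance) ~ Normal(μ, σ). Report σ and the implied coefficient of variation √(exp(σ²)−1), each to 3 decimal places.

σ ≈ 0.243, CV ≈ 0.247

If T ~ Lognormal(μ,σ) then ln T ~ Normal(μ,σ), so the p-quantile of ln T is μ + z_p·σ.
ln(33) = 3.497 and ln(47) = 3.85; z_{0.27} = -0.6128, z_{0.8} = 0.8416.
σ = (3.85 − 3.497)/(0.8416 − (-0.6128)) = 0.243.
μ = 3.497 − (-0.6128)·0.243 = 3.646.
CV = √(exp(σ²)−1) = √(exp(0.0591)−1) = 0.247.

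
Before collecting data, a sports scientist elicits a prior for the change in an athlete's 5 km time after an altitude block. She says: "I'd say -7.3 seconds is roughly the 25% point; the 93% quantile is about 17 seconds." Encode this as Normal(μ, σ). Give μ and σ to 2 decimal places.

The p-quantile of Normal(μ,σ) is μ + z_p·σ, with z_{0.25} = -0.6745 and z_{0.93} = 1.476.
Eliminate σ: μ = (z₂·x₁ − z₁·x₂)/(z₂ − z₁) = (1.476·-7.3 − (-0.6745)·17)/2.15 = 0.32.
Then σ = (x₂ − x₁)/(z₂ − z₁) = (17 − -7.3)/2.15 = 11.30.

μ = 0.32, σ = 11.30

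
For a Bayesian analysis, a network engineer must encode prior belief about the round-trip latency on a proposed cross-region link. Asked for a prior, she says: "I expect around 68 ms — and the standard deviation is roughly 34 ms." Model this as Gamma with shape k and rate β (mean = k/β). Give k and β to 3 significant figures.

k ≈ 4, β ≈ 0.0588

For Gamma(k, rate β): mean = k/β, variance = k/β², so CV = 1/√k.
CV = SD/mean = 34/68 = 0.5, hence k = 1/CV² = 4.
Then β = k/mean = 4/68 = 0.0588.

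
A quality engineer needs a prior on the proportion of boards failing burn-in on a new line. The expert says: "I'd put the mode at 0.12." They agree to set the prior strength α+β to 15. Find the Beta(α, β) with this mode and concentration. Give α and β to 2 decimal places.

For α,β > 1 the Beta mode is (α−1)/(α+β−2). With α+β = 15, the mode is (α−1)/13.
Set (α−1)/13 = 0.12 → α = 1 + 0.12·13 = 2.56.
β = 15 − α = 12.44.

α = 2.56, β = 12.44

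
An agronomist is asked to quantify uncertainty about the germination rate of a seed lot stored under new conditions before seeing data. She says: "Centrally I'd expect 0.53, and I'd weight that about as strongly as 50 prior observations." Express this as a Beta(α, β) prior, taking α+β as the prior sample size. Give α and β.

Under the effective-sample-size interpretation, Beta(α, β) has prior mean α/(α+β) and prior sample size α+β.
So α+β = 50 and α/(α+β) = 0.53, giving α = 0.53·50 = 26.5 and β = 50 − 26.5 = 23.5.

α = 26.5, β = 23.5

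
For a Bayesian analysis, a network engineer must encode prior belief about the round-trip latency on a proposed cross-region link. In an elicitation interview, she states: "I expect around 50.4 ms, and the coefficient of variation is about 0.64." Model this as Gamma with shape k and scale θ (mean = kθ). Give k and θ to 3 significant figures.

For Gamma(k, scale θ): mean = kθ, variance = kθ², so CV = 1/√k.
CV = 0.64, hence k = 1/CV² = 2.44.
Then θ = mean/k = 50.4/2.44 = 20.6.

k ≈ 2.44, θ ≈ 20.6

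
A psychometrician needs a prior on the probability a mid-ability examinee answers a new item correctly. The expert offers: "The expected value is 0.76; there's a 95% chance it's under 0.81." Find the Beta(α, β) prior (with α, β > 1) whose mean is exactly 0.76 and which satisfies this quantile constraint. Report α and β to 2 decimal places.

With mean 0.76 fixed, write α = 0.76s, β = 0.24s where s = α+β.
Need P(θ < 0.81) = 0.95 under Beta(0.76s, 0.24s). Normal approximation: (q−m)/√(m(1−m)/s) ≈ z_{0.95} = 1.64, so s ≈ 0.76·0.24·(1.64)²/(0.81−0.76)² = 197.4.
At s = 197.4: P(θ<0.81) ≈ 0.956. Adjusting to match 0.95 gives s ≈ 184.06.
So α = 0.76·184.06 ≈ 139.89, β = 0.24·184.06 ≈ 44.17.

α ≈ 139.89, β ≈ 44.17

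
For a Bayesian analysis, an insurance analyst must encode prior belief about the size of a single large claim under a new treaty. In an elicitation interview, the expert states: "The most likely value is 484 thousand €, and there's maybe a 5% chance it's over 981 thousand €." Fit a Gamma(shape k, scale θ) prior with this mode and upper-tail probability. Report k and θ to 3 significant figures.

k ≈ 6.55, θ ≈ 87.2

Gamma(k,θ) with k>1 has mode (k−1)θ, so θ = 484/(k−1).
Need P(X < 981) = 0.95 with θ tied to k this way. Start at k = 2, θ = 484: P(X<981) ≈ 0.601.
Too low — raise k to concentrate. Iterating converges to k ≈ 6.55.
Then θ = 484/(6.55−1) ≈ 87.2.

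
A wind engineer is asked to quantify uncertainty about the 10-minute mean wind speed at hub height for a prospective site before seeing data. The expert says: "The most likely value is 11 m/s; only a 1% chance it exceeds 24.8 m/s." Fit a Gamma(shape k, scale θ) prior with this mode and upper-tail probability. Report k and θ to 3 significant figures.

Gamma(k,θ) with k>1 has mode (k−1)θ, so θ = 11/(k−1).
Need P(X < 24.8) = 0.99 with θ tied to k this way. Start at k = 2, θ = 11: P(X<24.8) ≈ 0.659.
Too low — raise k to concentrate. Iterating converges to k ≈ 8.26.
Then θ = 11/(8.26−1) ≈ 1.52.

k ≈ 8.26, θ ≈ 1.52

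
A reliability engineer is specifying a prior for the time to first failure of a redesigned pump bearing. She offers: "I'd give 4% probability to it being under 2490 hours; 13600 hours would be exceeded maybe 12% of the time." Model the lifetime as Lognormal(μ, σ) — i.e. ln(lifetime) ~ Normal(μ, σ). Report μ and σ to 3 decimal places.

μ ≈ 8.836, σ ≈ 0.580

If T ~ Lognormal(μ,σ) then ln T ~ Normal(μ,σ), so the p-quantile of ln T is μ + z_p·σ.
ln(2490) = 7.82 and ln(13600) = 9.518; z_{0.04} = -1.751, z_{0.88} = 1.175.
σ = (9.518 − 7.82)/(1.175 − (-1.751)) = 0.580.
μ = 7.82 − (-1.751)·0.580 = 8.836.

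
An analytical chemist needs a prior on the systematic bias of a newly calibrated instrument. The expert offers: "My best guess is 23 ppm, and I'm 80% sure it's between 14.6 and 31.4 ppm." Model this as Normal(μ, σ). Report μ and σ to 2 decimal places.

μ = 23.00, σ = 6.55

A symmetric 80% interval runs μ ± z·σ with z = 1.282.
Half-width = 8.4, so σ = 8.4/1.282 = 6.55.
μ is the stated best guess, 23.00.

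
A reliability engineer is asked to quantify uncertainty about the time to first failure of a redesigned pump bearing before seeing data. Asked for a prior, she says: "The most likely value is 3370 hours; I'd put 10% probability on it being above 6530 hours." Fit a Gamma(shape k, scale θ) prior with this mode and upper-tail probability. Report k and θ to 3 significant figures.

k ≈ 5.37, θ ≈ 770

Gamma(k,θ) with k>1 has mode (k−1)θ, so θ = 3370/(k−1).
Need P(X < 6530) = 0.9 with θ tied to k this way. Start at k = 2, θ = 3370: P(X<6530) ≈ 0.577.
Too low — raise k to concentrate. Iterating converges to k ≈ 5.37.
Then θ = 3370/(5.37−1) ≈ 770.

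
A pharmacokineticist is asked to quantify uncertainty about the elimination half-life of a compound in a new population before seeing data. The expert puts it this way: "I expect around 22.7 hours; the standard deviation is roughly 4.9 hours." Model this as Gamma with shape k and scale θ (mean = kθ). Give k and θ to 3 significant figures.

For Gamma(k, scale θ): mean = kθ, variance = kθ², so CV = 1/√k.
CV = SD/mean = 4.9/22.7 = 0.2159, hence k = 1/CV² = 21.5.
Then θ = mean/k = 22.7/21.5 = 1.06.

k ≈ 21.5, θ ≈ 1.06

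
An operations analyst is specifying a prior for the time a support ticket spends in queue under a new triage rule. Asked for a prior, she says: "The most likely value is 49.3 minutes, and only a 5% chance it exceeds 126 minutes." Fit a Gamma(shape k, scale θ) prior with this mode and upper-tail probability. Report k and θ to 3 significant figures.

k ≈ 4.08, θ ≈ 16

Gamma(k,θ) with k>1 has mode (k−1)θ, so θ = 49.3/(k−1).
Need P(X < 126) = 0.95 with θ tied to k this way. Start at k = 2, θ = 49.3: P(X<126) ≈ 0.724.
Too low — raise k to concentrate. Iterating converges to k ≈ 4.08.
Then θ = 49.3/(4.08−1) ≈ 16.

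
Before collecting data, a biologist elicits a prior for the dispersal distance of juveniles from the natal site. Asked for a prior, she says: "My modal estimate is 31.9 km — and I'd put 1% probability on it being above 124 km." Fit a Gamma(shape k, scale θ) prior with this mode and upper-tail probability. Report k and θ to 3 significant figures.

Gamma(k,θ) with k>1 has mode (k−1)θ, so θ = 31.9/(k−1).
Need P(X < 124) = 0.99 with θ tied to k this way. Start at k = 2, θ = 31.9: P(X<124) ≈ 0.900.
Too low — raise k to concentrate. Iterating converges to k ≈ 3.29.
Then θ = 31.9/(3.29−1) ≈ 14.

k ≈ 3.29, θ ≈ 14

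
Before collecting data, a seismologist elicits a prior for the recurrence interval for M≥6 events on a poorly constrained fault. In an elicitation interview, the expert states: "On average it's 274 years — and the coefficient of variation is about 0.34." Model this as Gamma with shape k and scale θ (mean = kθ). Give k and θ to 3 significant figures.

k ≈ 8.65, θ ≈ 31.7

For Gamma(k, scale θ): mean = kθ, variance = kθ², so CV = 1/√k.
CV = 0.34, hence k = 1/CV² = 8.65.
Then θ = mean/k = 274/8.65 = 31.7.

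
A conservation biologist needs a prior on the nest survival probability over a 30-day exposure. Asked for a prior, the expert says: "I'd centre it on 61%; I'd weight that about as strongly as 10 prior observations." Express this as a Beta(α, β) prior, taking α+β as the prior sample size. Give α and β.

α = 6.1, β = 3.9

Under the effective-sample-size interpretation, Beta(α, β) has prior mean α/(α+β) and prior sample size α+β.
So α+β = 10 and α/(α+β) = 0.61, giving α = 0.61·10 = 6.1 and β = 10 − 6.1 = 3.9.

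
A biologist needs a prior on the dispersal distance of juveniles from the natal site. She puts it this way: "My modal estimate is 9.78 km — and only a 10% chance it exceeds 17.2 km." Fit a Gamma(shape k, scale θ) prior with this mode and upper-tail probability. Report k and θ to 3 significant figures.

Gamma(k,θ) with k>1 has mode (k−1)θ, so θ = 9.78/(k−1).
Need P(X < 17.2) = 0.9 with θ tied to k this way. Start at k = 2, θ = 9.78: P(X<17.2) ≈ 0.525.
Too low — raise k to concentrate. Iterating converges to k ≈ 6.96.
Then θ = 9.78/(6.96−1) ≈ 1.64.

k ≈ 6.96, θ ≈ 1.64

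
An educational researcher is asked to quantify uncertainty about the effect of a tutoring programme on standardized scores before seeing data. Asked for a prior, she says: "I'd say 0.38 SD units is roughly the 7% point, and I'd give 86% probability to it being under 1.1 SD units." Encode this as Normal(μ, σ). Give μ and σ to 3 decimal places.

μ = 0.796, σ = 0.282

The p-quantile of Normal(μ,σ) is μ + z_p·σ, with z_{0.07} = -1.476 and z_{0.86} = 1.08.
Eliminate σ: μ = (z₂·x₁ − z₁·x₂)/(z₂ − z₁) = (1.08·0.38 − (-1.476)·1.1)/2.556 = 0.796.
Then σ = (x₂ − x₁)/(z₂ − z₁) = (1.1 − 0.38)/2.556 = 0.282.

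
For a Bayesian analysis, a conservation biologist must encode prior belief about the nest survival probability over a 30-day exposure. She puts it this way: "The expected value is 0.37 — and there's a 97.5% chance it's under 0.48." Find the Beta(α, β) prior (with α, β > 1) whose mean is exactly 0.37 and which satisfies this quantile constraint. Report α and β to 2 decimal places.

With mean 0.37 fixed, write α = 0.37s, β = 0.63s where s = α+β.
Need P(θ < 0.48) = 0.975 under Beta(0.37s, 0.63s). Normal approximation: (q−m)/√(m(1−m)/s) ≈ z_{0.975} = 1.96, so s ≈ 0.37·0.63·(1.96)²/(0.48−0.37)² = 74.0.
At s = 74.0: P(θ<0.48) ≈ 0.973. Adjusting to match 0.975 gives s ≈ 77.01.
So α = 0.37·77.01 ≈ 28.49, β = 0.63·77.01 ≈ 48.52.

α ≈ 28.49, β ≈ 48.52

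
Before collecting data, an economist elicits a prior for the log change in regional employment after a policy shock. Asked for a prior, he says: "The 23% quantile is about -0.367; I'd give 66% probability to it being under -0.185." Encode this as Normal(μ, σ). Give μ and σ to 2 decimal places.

The p-quantile of Normal(μ,σ) is μ + z_p·σ, with z_{0.23} = -0.7388 and z_{0.66} = 0.4125.
Eliminate σ: μ = (z₂·x₁ − z₁·x₂)/(z₂ − z₁) = (0.4125·-0.367 − (-0.7388)·-0.185)/1.151 = -0.25.
Then σ = (x₂ − x₁)/(z₂ − z₁) = (-0.185 − -0.367)/1.151 = 0.16.

μ = -0.25, σ = 0.16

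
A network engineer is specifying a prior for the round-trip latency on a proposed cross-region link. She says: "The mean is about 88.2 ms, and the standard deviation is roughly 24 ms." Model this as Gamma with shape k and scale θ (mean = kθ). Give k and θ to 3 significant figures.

For Gamma(k, scale θ): mean = kθ, variance = kθ², so CV = 1/√k.
CV = SD/mean = 24/88.2 = 0.2721, hence k = 1/CV² = 13.5.
Then θ = mean/k = 88.2/13.5 = 6.53.

k ≈ 13.5, θ ≈ 6.53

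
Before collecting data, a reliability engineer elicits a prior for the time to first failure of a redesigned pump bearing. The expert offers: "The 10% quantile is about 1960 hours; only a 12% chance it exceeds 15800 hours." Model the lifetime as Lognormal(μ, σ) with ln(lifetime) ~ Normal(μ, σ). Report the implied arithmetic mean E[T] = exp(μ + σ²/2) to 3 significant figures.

E[T] ≈ 8350 hours

If T ~ Lognormal(μ,σ) then ln T ~ Normal(μ,σ), so the p-quantile of ln T is μ + z_p·σ.
ln(1960) = 7.581 and ln(15800) = 9.668; z_{0.1} = -1.282, z_{0.88} = 1.175.
σ = (9.668 − 7.581)/(1.175 − (-1.282)) = 0.850.
μ = 7.581 − (-1.282)·0.850 = 8.670.
E[T] = exp(μ + σ²/2) = exp(8.670 + 0.3609) = 8350 hours.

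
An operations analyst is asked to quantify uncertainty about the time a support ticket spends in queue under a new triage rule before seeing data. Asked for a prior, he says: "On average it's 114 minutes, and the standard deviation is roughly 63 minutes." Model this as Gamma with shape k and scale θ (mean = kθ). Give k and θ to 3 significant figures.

k ≈ 3.27, θ ≈ 34.8

For Gamma(k, scale θ): mean = kθ, variance = kθ², so CV = 1/√k.
CV = SD/mean = 63/114 = 0.5526, hence k = 1/CV² = 3.27.
Then θ = mean/k = 114/3.27 = 34.8.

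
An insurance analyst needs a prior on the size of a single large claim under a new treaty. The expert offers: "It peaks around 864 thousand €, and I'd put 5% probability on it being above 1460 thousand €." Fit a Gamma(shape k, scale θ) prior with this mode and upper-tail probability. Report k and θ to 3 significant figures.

Gamma(k,θ) with k>1 has mode (k−1)θ, so θ = 864/(k−1).
Need P(X < 1460) = 0.95 with θ tied to k this way. Start at k = 2, θ = 864: P(X<1460) ≈ 0.504.
Too low — raise k to concentrate. Iterating converges to k ≈ 11.1.
Then θ = 864/(11.1−1) ≈ 85.2.

k ≈ 11.1, θ ≈ 85.2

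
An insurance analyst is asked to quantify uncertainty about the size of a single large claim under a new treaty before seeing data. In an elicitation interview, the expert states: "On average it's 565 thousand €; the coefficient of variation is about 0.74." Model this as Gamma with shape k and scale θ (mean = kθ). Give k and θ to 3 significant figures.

k ≈ 1.83, θ ≈ 309

For Gamma(k, scale θ): mean = kθ, variance = kθ², so CV = 1/√k.
CV = 0.74, hence k = 1/CV² = 1.83.
Then θ = mean/k = 565/1.83 = 309.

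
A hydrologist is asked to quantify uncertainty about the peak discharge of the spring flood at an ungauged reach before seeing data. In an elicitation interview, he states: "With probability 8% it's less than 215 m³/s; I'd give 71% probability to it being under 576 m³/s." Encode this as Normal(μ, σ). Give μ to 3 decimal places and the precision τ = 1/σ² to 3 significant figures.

μ = 473.995, τ = 2.94e-05

For Normal(μ,σ), the p-quantile is μ + z_p·σ. Here z_{0.08} = -1.405, z_{0.71} = 0.5534.
So 215 = μ − 1.405σ and 576 = μ + 0.5534σ.
Subtracting: σ = (576 − 215)/(0.5534 − (-1.405)) = 184.329.
Then μ = 215 − (-1.405)·184.329 = 473.995.
Precision τ = 1/σ² = 1/184.3² = 2.94e-05.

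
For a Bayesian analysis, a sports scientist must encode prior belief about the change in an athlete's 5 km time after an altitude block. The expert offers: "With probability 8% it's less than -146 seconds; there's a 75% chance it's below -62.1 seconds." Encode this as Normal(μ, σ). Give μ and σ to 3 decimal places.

μ = -89.312, σ = 40.345

For Normal(μ,σ), the p-quantile is μ + z_p·σ. Here z_{0.08} = -1.405, z_{0.75} = 0.6745.
So -146 = μ − 1.405σ and -62.1 = μ + 0.6745σ.
Subtracting: σ = (-62.1 − -146)/(0.6745 − (-1.405)) = 40.345.
Then μ = -146 − (-1.405)·40.345 = -89.312.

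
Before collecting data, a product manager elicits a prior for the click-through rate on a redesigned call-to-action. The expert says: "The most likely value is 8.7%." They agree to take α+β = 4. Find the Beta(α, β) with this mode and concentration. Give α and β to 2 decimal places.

For α,β > 1 the Beta mode is (α−1)/(α+β−2). With α+β = 4, the mode is (α−1)/2.
Set (α−1)/2 = 0.087 → α = 1 + 0.087·2 = 1.17.
β = 4 − α = 2.83.

α = 1.17, β = 2.83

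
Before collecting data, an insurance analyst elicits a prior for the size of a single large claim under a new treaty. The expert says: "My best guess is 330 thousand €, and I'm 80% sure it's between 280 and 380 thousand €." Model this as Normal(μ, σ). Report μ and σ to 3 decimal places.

μ = 330.000, σ = 39.015

A symmetric 80% interval runs μ ± z·σ with z = 1.282.
Half-width = 50, so σ = 50/1.282 = 39.015.
μ is the stated best guess, 330.000.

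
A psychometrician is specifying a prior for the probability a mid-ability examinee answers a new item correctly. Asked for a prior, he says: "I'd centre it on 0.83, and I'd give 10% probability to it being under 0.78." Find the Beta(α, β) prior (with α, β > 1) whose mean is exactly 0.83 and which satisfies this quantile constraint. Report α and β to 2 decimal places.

α ≈ 80.64, β ≈ 16.52

With mean 0.83 fixed, write α = 0.83s, β = 0.17s where s = α+β.
Need P(θ < 0.78) = 0.1 under Beta(0.83s, 0.17s). Normal approximation: (q−m)/√(m(1−m)/s) ≈ z_{0.1} = -1.28, so s ≈ 0.83·0.17·(-1.28)²/(0.78−0.83)² = 92.7.
At s = 92.7: P(θ<0.78) ≈ 0.105. Adjusting to match 0.1 gives s ≈ 97.16.
So α = 0.83·97.16 ≈ 80.64, β = 0.17·97.16 ≈ 16.52.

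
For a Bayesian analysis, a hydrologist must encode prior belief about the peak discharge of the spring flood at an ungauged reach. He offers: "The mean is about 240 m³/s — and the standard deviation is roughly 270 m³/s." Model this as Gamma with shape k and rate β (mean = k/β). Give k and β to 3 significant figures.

For Gamma(k, rate β): mean = k/β, variance = k/β², so CV = 1/√k.
CV = SD/mean = 270/240 = 1.125, hence k = 1/CV² = 0.79.
Then β = k/mean = 0.79/240 = 0.00329.

k ≈ 0.79, β ≈ 0.00329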